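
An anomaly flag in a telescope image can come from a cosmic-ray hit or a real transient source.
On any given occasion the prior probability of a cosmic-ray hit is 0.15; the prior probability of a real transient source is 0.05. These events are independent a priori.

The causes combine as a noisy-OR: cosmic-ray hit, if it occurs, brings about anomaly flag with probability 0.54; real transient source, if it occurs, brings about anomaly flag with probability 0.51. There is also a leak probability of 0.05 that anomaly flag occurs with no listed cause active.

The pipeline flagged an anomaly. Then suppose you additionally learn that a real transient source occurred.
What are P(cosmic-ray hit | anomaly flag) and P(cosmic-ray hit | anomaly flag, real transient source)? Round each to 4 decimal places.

P(cosmic-ray hit | anomaly flag) ≈ 0.5772; P(cosmic-ray hit | anomaly flag, real transient source) ≈ 0.2060

Under noisy-OR, P(anomaly flag | causes) = 1 − (1−0.05)·∏(1−qᵢ) over the active causes.
Enumerate the 4 (cosmic-ray hit, real transient source) configurations and weight by the priors:
  P(anomaly flag) = 0.05·0.85·0.95 + 0.5345·0.85·0.05 + 0.563·0.15·0.95 + 0.78587·0.15·0.05
        = 0.040375 + 0.022716 + 0.080227 + 0.005894 = 0.149212
Keeping only the cosmic-ray hit-present terms gives 0.086121, so
  P(cosmic-ray hit | anomaly flag) = 0.086121 / 0.149212 ≈ 0.5772

Now condition on the additional information:
Weight on cosmic-ray hit=true, given the evidence: 0.78587*0.15 = 0.117880
The normalizing constant is 0.5345*0.85 + 0.78587*0.15 = 0.572205
Posterior = 0.117880 / 0.572205 ≈ 0.2060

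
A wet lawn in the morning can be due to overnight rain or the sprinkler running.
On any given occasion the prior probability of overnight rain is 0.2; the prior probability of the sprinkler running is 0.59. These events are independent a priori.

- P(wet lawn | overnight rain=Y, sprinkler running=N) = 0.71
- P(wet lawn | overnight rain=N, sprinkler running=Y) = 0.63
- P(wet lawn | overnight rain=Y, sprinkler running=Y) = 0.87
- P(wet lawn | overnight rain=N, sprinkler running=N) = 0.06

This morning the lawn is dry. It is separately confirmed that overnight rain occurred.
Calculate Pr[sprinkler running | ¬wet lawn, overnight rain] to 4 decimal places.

P(¬wet lawn | overnight rain) = 0.29×0.41 + 0.13×0.59 = 0.118900 + 0.076700 = 0.195600
Restricting to configurations with sprinkler running present: 0.13×0.59 = 0.076700.
So P(sprinkler running | ¬wet lawn, overnight rain) = 0.076700/0.195600 ≈ 0.3921.

Pr[sprinkler running | ¬wet lawn, overnight rain] ≈ 0.3921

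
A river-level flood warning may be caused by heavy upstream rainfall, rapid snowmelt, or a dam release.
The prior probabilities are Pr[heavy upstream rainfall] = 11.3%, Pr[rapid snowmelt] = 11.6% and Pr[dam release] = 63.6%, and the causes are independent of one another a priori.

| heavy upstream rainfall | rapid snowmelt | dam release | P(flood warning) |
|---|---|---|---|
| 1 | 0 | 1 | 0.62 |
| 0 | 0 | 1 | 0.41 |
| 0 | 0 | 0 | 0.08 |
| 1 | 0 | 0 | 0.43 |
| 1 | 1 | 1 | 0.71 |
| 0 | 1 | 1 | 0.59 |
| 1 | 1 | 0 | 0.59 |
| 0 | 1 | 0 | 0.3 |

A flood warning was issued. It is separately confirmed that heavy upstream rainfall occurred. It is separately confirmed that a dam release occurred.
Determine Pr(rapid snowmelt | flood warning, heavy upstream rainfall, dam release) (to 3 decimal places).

Pr(rapid snowmelt | flood warning, heavy upstream rainfall, dam release) ≈ 0.131

P(flood warning | heavy upstream rainfall, dam release) = 0.62·0.884 + 0.71·0.116 = 0.548080 + 0.082360 = 0.630440
Restricting to configurations with rapid snowmelt present: 0.71·0.116 = 0.082360.
P(rapid snowmelt | flood warning, heavy upstream rainfall, dam release) = 0.082360 / 0.630440 ≈ 0.131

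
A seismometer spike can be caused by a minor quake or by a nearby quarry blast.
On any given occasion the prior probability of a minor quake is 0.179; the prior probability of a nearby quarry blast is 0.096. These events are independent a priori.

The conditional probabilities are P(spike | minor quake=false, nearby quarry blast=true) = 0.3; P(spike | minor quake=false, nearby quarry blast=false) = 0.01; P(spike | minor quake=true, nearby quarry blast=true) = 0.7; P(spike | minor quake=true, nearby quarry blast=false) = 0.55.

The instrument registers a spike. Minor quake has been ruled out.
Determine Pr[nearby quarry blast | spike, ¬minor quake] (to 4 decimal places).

Enumerate both values of nearby quarry blast and weight by the priors:
  P(spike | ¬minor quake) = 0.01·0.904 + 0.3·0.096
        = 0.009040 + 0.028800 = 0.037840
Keeping only the nearby quarry blast-present terms gives 0.028800, so
  P(nearby quarry blast | spike, ¬minor quake) = 0.028800 / 0.037840 ≈ 0.7611

Pr[nearby quarry blast | spike, ¬minor quake] ≈ 0.7611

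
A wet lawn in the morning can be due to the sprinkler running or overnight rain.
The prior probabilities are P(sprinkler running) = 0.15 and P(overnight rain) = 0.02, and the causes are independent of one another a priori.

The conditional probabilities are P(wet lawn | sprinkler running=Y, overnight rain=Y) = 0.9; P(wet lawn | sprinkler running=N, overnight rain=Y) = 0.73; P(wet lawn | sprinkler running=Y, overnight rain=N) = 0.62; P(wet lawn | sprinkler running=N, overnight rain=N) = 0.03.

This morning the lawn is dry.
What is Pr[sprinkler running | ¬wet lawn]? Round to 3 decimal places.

Weight on sprinkler running=true, given the evidence: 0.055860 + 0.000300 = 0.056160
Normalizer over all consistent configurations: 0.97·0.85·0.98 + 0.27·0.85·0.02 + 0.38·0.15·0.98 + 0.1·0.15·0.02 = 0.868760
Posterior = 0.056160 / 0.868760 ≈ 0.065

Pr[sprinkler running | ¬wet lawn] ≈ 0.065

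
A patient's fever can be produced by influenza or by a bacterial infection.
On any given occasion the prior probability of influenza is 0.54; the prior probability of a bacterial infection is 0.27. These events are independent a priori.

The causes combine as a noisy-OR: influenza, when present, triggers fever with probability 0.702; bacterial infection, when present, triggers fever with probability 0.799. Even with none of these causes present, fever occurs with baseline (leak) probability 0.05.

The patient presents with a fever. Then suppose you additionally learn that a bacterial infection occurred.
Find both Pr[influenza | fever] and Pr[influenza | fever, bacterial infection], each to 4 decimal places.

Under noisy-OR, P(fever | causes) = 1 − (1−0.05)·∏(1−qᵢ) over the active causes.
By total probability over the 4 (influenza, bacterial infection) configurations:
  P(fever) = 0.05×0.46×0.73 + 0.80905×0.46×0.27 + 0.7169×0.54×0.73 + 0.943097×0.54×0.27
        = 0.016790 + 0.100484 + 0.282602 + 0.137504 = 0.537380
The terms with influenza present sum to 0.420106, so
  P(influenza | fever) = 0.420106 / 0.537380 ≈ 0.7818

With the extra evidence:
P(fever | bacterial infection) = 0.80905·0.46 + 0.943097·0.54 = 0.372163 + 0.509272 = 0.881435
Of this, 0.509272 comes from 0.943097·0.54 (the influenza=true cases).
P(influenza | fever, bacterial infection) = 0.509272 / 0.881435 ≈ 0.5778
Conditioning on bacterial infection lowers the posterior on influenza: the classic explaining-away effect in a common-effect structure.

Pr[influenza | fever] ≈ 0.7818; Pr[influenza | fever, bacterial infection] ≈ 0.5778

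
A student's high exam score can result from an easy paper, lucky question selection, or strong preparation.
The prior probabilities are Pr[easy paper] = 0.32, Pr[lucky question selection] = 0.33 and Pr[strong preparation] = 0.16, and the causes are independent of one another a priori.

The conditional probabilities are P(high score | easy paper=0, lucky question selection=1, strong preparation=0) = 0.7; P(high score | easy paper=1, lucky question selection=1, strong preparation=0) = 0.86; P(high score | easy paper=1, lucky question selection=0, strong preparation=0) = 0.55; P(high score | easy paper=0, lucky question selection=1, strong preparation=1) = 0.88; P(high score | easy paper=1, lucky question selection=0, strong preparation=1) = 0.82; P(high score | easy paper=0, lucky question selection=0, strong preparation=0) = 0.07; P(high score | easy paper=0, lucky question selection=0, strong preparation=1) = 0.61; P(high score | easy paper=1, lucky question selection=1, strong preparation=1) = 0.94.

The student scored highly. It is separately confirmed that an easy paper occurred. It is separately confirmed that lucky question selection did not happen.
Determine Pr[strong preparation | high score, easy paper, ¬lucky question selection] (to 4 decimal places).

Enumerate both values of strong preparation and weight by the priors:
  P(high score | easy paper, ¬lucky question selection) = 0.55×0.84 + 0.82×0.16
        = 0.462000 + 0.131200 = 0.593200
Keeping only the strong preparation-present terms gives 0.131200, so
  P(strong preparation | high score, easy paper, ¬lucky question selection) = 0.131200 / 0.593200 ≈ 0.2212

Pr[strong preparation | high score, easy paper, ¬lucky question selection] ≈ 0.2212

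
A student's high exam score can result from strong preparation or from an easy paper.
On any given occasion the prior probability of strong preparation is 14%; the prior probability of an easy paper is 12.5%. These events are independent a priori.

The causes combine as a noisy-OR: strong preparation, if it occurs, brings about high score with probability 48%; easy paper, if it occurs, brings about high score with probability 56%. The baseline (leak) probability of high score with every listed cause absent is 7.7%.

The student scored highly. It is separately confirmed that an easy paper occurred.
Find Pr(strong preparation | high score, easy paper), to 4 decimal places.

Pr(strong preparation | high score, easy paper) ≈ 0.1778

Under noisy-OR, P(high score | causes) = 1 − (1−0.077)·∏(1−qᵢ) over the active causes.
Weight on strong preparation=true, given the evidence: 0.788818*0.14 = 0.110435
Denominator P(high score | easy paper): 0.59388*0.86 + 0.788818*0.14 = 0.621172
Posterior = 0.110435 / 0.621172 ≈ 0.1778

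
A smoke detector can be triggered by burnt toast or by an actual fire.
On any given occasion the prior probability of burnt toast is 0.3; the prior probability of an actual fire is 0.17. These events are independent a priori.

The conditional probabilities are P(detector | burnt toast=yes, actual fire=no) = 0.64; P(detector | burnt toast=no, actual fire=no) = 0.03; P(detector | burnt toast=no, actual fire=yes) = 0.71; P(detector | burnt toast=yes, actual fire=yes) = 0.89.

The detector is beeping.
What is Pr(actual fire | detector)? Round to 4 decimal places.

Numerator (weight on configurations with actual fire): 0.084490 + 0.045390 = 0.129880
Denominator P(detector): 0.03×0.7×0.83 + 0.71×0.7×0.17 + 0.64×0.3×0.83 + 0.89×0.3×0.17 = 0.306670
P(actual fire | detector) = 0.129880/0.306670 ≈ 0.4235

Pr(actual fire | detector) ≈ 0.4235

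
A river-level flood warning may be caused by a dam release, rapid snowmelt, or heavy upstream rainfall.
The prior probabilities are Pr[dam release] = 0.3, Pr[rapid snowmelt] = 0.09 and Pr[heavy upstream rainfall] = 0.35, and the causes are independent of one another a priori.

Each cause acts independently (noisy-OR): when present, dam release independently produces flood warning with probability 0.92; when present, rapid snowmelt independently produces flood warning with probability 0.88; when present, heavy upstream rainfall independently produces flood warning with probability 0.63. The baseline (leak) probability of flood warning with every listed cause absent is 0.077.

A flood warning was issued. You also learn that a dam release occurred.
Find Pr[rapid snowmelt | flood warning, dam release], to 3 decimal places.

Under noisy-OR, P(flood warning | causes) = 1 − (1−0.077)·∏(1−qᵢ) over the active causes.
Enumerate the 4 (rapid snowmelt, heavy upstream rainfall) configurations and weight by the priors:
  P(flood warning | dam release) = 0.92616×0.91×0.65 + 0.972679×0.91×0.35 + 0.991139×0.09×0.65 + 0.996722×0.09×0.35
        = 0.547824 + 0.309798 + 0.057982 + 0.031397 = 0.947001
Configurations with rapid snowmelt contribute 0.089379, so
  P(rapid snowmelt | flood warning, dam release) = 0.089379 / 0.947001 ≈ 0.094

Pr[rapid snowmelt | flood warning, dam release] ≈ 0.094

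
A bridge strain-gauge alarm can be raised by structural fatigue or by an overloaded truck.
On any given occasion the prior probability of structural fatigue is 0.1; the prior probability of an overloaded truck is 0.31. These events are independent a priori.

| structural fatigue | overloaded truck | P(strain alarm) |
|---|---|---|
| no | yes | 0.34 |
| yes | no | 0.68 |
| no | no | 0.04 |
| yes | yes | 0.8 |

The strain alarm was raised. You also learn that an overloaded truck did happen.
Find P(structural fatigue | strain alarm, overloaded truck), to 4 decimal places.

By total probability over both values of structural fatigue:
  P(strain alarm | overloaded truck) = 0.34·0.9 + 0.8·0.1
        = 0.306000 + 0.080000 = 0.386000
The terms with structural fatigue present sum to 0.080000, so
  P(structural fatigue | strain alarm, overloaded truck) = 0.080000 / 0.386000 ≈ 0.2073

P(structural fatigue | strain alarm, overloaded truck) ≈ 0.2073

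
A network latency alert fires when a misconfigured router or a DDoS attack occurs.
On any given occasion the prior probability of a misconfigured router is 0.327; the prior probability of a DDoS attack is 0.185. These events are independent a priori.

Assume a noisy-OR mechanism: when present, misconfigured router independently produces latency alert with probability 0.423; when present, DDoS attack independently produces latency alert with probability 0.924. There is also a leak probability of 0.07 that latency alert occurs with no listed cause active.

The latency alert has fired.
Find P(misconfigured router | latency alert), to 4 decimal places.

P(misconfigured router | latency alert) ≈ 0.5409

Under noisy-OR, P(latency alert | causes) = 1 − (1−0.07)·∏(1−qᵢ) over the active causes.
Numerator (weight on configurations with misconfigured router): 0.123496 + 0.058028 = 0.181524
Denominator P(latency alert): 0.07×0.673×0.815 + 0.92932×0.673×0.185 + 0.46339×0.327×0.815 + 0.959218×0.327×0.185 = 0.335624
Posterior = 0.181524 / 0.335624 ≈ 0.5409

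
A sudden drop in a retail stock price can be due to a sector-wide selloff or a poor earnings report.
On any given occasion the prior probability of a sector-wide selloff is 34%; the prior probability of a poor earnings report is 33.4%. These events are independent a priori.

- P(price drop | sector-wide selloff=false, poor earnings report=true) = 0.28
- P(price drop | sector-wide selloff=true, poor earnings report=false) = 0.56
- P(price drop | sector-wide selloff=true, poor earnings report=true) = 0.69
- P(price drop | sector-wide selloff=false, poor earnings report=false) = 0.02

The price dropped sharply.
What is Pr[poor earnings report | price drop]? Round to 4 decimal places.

Pr[poor earnings report | price drop] ≈ 0.5081

P(price drop) = 0.02×0.66×0.666 + 0.28×0.66×0.334 + 0.56×0.34×0.666 + 0.69×0.34×0.334 = 0.008791 + 0.061723 + 0.126806 + 0.078356 = 0.275676
Of this, 0.140079 comes from 0.061723 + 0.078356 (the poor earnings report=true cases).
So P(poor earnings report | price drop) = 0.140079/0.275676 ≈ 0.5081.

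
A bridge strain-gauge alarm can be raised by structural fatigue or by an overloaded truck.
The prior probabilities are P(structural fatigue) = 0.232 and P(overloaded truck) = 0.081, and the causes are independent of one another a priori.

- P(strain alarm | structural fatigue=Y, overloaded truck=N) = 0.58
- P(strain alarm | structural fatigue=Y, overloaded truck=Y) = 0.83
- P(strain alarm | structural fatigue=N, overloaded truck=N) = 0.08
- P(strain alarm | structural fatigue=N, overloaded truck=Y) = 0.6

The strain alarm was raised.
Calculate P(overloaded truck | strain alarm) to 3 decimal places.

Weight on overloaded truck=true, given the evidence: 0.037325 + 0.015597 = 0.052922
Normalizer over all consistent configurations: 0.08×0.768×0.919 + 0.6×0.768×0.081 + 0.58×0.232×0.919 + 0.83×0.232×0.081 = 0.233046
Posterior = 0.052922 / 0.233046 ≈ 0.227

P(overloaded truck | strain alarm) ≈ 0.227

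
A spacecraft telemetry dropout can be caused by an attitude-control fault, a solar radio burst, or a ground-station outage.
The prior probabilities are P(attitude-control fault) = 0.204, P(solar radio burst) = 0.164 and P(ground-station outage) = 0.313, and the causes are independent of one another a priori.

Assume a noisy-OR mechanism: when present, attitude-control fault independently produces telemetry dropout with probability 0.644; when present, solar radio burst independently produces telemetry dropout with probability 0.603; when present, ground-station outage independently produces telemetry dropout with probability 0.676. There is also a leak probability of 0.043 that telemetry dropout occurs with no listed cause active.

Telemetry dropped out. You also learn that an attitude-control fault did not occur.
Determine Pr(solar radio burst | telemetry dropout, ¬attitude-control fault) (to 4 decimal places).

Under noisy-OR, P(telemetry dropout | causes) = 1 − (1−0.043)·∏(1−qᵢ) over the active causes.
P(telemetry dropout | ¬attitude-control fault) = 0.043·0.836·0.687 + 0.689932·0.836·0.313 + 0.620071·0.164·0.687 + 0.876903·0.164·0.313 = 0.024696 + 0.180533 + 0.069862 + 0.045013 = 0.320104
Restricting to configurations with solar radio burst present: 0.069862 + 0.045013 = 0.114875.
Hence the posterior is 0.114875/0.320104 ≈ 0.3589.

Pr(solar radio burst | telemetry dropout, ¬attitude-control fault) ≈ 0.3589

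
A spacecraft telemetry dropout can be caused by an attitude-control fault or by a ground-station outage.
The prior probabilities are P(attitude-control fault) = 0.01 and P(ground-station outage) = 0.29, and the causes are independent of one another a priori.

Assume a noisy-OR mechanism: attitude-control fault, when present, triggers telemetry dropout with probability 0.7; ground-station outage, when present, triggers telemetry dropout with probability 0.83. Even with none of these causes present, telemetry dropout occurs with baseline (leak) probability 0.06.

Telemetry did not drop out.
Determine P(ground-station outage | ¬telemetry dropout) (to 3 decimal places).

Under noisy-OR, P(telemetry dropout | causes) = 1 − (1−0.06)·∏(1−qᵢ) over the active causes.
By total probability over the 4 (attitude-control fault, ground-station outage) configurations:
  P(¬telemetry dropout) = 0.94×0.99×0.71 + 0.1598×0.99×0.29 + 0.282×0.01×0.71 + 0.04794×0.01×0.29
        = 0.660726 + 0.045879 + 0.002002 + 0.000139 = 0.708746
Keeping only the ground-station outage-present terms gives 0.046018, so
  P(ground-station outage | ¬telemetry dropout) = 0.046018 / 0.708746 ≈ 0.065

P(ground-station outage | ¬telemetry dropout) ≈ 0.065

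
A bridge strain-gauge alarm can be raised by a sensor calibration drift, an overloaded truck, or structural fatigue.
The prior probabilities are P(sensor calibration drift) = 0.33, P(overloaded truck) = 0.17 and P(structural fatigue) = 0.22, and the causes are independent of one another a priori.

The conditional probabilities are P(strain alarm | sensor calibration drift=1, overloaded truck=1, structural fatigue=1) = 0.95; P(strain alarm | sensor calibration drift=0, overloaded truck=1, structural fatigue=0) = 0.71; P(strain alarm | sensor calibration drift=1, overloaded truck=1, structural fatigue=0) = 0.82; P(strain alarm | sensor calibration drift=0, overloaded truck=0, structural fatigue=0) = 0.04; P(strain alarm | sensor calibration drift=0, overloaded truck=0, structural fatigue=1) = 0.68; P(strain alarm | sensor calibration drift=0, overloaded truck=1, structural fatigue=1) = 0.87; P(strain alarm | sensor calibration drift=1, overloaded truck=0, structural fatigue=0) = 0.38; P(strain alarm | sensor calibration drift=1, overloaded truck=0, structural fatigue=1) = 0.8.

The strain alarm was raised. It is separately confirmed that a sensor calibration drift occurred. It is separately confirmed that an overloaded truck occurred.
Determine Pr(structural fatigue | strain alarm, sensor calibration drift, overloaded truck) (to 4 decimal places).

Pr(structural fatigue | strain alarm, sensor calibration drift, overloaded truck) ≈ 0.2463

Numerator (weight on configurations with structural fatigue): 0.95·0.22 = 0.209000
The normalizing constant is 0.82·0.78 + 0.95·0.22 = 0.848600
Posterior = 0.209000 / 0.848600 ≈ 0.2463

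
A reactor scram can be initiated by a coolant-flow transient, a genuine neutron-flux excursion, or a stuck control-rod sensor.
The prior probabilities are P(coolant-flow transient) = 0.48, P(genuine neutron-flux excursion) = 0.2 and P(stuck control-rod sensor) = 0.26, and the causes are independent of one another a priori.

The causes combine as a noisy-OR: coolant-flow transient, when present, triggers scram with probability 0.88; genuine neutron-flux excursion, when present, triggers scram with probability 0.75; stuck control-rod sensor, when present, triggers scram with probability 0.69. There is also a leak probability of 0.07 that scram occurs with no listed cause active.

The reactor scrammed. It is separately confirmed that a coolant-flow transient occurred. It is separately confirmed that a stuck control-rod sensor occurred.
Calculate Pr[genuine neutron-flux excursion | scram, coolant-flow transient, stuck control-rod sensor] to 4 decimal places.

Under noisy-OR, P(scram | causes) = 1 − (1−0.07)·∏(1−qᵢ) over the active causes.
Numerator (weight on configurations with genuine neutron-flux excursion): 0.991351×0.2 = 0.198270
Normalizer over all consistent configurations: 0.965404×0.8 + 0.991351×0.2 = 0.970593
P(genuine neutron-flux excursion | scram, coolant-flow transient, stuck control-rod sensor) = 0.198270/0.970593 ≈ 0.2043

Pr[genuine neutron-flux excursion | scram, coolant-flow transient, stuck control-rod sensor] ≈ 0.2043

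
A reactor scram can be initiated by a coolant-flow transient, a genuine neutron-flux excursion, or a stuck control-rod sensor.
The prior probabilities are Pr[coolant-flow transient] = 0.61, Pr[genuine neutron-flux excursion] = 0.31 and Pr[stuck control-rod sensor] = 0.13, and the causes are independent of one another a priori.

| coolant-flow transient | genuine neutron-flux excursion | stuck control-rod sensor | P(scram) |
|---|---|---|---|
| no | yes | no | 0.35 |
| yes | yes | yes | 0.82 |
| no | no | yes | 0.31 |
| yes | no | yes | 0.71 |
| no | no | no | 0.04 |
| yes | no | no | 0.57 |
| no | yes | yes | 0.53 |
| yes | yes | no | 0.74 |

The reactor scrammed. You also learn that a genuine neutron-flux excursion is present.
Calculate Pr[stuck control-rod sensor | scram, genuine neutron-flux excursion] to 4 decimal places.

By total probability over the 4 (coolant-flow transient, stuck control-rod sensor) configurations:
  P(scram | genuine neutron-flux excursion) = 0.35×0.39×0.87 + 0.53×0.39×0.13 + 0.74×0.61×0.87 + 0.82×0.61×0.13
        = 0.118755 + 0.026871 + 0.392718 + 0.065026 = 0.603370
Keeping only the stuck control-rod sensor-present terms gives 0.091897, so
  P(stuck control-rod sensor | scram, genuine neutron-flux excursion) = 0.091897 / 0.603370 ≈ 0.1523

Pr[stuck control-rod sensor | scram, genuine neutron-flux excursion] ≈ 0.1523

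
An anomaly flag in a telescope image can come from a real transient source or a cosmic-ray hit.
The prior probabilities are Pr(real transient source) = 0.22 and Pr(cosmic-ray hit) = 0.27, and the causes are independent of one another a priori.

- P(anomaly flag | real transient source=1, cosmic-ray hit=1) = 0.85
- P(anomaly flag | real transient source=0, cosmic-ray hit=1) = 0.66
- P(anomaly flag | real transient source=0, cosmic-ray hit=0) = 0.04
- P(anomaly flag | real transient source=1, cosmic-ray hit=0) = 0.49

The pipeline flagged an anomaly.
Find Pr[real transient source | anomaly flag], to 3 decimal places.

Pr[real transient source | anomaly flag] ≈ 0.444

P(anomaly flag) = 0.04·0.78·0.73 + 0.66·0.78·0.27 + 0.49·0.22·0.73 + 0.85·0.22·0.27 = 0.022776 + 0.138996 + 0.078694 + 0.050490 = 0.290956
Restricting to configurations with real transient source present: 0.078694 + 0.050490 = 0.129184.
P(real transient source | anomaly flag) = 0.129184 / 0.290956 ≈ 0.444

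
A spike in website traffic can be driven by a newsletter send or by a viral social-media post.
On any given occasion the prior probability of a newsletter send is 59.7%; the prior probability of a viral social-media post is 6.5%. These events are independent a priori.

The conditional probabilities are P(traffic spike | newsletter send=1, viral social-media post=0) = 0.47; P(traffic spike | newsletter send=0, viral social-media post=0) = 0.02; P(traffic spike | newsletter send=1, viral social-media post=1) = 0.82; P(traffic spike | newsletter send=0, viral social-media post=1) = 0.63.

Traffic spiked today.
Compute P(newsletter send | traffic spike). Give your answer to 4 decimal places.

Numerator (weight on configurations with newsletter send): 0.262352 + 0.031820 = 0.294172
The normalizing constant is 0.02×0.403×0.935 + 0.63×0.403×0.065 + 0.47×0.597×0.935 + 0.82×0.597×0.065 = 0.318211
P(newsletter send | traffic spike) = 0.294172/0.318211 ≈ 0.9245

P(newsletter send | traffic spike) ≈ 0.9245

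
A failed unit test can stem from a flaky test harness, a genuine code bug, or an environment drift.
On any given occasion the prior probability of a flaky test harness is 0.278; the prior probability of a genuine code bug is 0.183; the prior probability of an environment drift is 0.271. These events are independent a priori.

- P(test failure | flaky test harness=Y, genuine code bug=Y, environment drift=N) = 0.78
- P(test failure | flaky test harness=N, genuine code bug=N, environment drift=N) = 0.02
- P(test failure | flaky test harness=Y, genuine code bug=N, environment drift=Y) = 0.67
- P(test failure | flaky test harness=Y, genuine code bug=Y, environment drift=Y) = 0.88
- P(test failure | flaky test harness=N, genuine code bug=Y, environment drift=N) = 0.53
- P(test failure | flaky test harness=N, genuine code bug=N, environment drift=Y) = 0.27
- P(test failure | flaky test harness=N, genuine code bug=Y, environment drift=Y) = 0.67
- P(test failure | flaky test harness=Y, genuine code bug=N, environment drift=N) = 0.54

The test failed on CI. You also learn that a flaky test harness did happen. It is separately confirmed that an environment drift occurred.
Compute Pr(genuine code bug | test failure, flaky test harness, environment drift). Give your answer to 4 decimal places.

Weight on genuine code bug=true, given the evidence: 0.88*0.183 = 0.161040
The normalizing constant is 0.67*0.817 + 0.88*0.183 = 0.708430
P(genuine code bug | test failure, flaky test harness, environment drift) = 0.161040/0.708430 ≈ 0.2273

Pr(genuine code bug | test failure, flaky test harness, environment drift) ≈ 0.2273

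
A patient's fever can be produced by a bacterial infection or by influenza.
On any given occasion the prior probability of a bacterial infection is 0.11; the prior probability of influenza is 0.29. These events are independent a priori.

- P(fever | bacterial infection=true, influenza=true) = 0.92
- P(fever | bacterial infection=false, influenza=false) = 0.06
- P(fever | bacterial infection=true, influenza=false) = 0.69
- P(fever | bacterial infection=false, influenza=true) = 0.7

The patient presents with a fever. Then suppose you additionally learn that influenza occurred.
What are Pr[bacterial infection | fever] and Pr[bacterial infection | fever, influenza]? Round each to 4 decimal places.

Pr[bacterial infection | fever] ≈ 0.2758; Pr[bacterial infection | fever, influenza] ≈ 0.1397

Weight on bacterial infection=true, given the evidence: 0.053889 + 0.029348 = 0.083237
Normalizer over all consistent configurations: 0.06*0.89*0.71 + 0.7*0.89*0.29 + 0.69*0.11*0.71 + 0.92*0.11*0.29 = 0.301821
P(bacterial infection | fever) = 0.083237/0.301821 ≈ 0.2758

With the extra evidence:
Enumerate both values of bacterial infection and weight by the priors:
  P(fever | influenza) = 0.7×0.89 + 0.92×0.11
        = 0.623000 + 0.101200 = 0.724200
Configurations with bacterial infection contribute 0.101200, so
  P(bacterial infection | fever, influenza) = 0.101200 / 0.724200 ≈ 0.1397
Conditioning on influenza lowers the posterior on bacterial infection: the classic explaining-away effect in a common-effect structure.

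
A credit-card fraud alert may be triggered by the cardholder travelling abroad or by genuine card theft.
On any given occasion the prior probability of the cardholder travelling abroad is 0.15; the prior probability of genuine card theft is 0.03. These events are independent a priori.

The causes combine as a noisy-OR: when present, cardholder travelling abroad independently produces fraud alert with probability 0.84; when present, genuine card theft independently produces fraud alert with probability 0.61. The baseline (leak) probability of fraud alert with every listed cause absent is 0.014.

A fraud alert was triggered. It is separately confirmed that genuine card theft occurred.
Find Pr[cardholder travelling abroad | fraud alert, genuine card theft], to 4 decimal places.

Pr[cardholder travelling abroad | fraud alert, genuine card theft] ≈ 0.2120

Under noisy-OR, P(fraud alert | causes) = 1 − (1−0.014)·∏(1−qᵢ) over the active causes.
By total probability over both values of cardholder travelling abroad:
  P(fraud alert | genuine card theft) = 0.61546·0.85 + 0.938474·0.15
        = 0.523141 + 0.140771 = 0.663912
Configurations with cardholder travelling abroad contribute 0.140771, so
  P(cardholder travelling abroad | fraud alert, genuine card theft) = 0.140771 / 0.663912 ≈ 0.2120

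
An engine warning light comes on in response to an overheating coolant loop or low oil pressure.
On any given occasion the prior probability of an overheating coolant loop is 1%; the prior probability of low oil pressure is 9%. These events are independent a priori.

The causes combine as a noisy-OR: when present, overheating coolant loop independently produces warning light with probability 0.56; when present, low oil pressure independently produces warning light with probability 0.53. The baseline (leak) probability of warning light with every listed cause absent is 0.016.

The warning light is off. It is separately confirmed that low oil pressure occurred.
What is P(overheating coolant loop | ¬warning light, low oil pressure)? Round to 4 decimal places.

Under noisy-OR, P(warning light | causes) = 1 − (1−0.016)·∏(1−qᵢ) over the active causes.
Weight on overheating coolant loop=true, given the evidence: 0.203491*0.01 = 0.002035
The normalizing constant is 0.46248*0.99 + 0.203491*0.01 = 0.459890
P(overheating coolant loop | ¬warning light, low oil pressure) = 0.002035/0.459890 ≈ 0.0044

P(overheating coolant loop | ¬warning light, low oil pressure) ≈ 0.0044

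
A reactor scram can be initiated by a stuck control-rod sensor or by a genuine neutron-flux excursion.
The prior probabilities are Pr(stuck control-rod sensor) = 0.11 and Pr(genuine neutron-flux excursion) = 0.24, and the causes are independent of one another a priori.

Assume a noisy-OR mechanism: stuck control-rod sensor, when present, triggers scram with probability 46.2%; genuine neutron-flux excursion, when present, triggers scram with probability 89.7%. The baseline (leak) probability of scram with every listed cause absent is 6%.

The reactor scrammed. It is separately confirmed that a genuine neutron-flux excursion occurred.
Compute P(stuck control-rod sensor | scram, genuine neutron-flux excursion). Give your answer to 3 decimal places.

P(stuck control-rod sensor | scram, genuine neutron-flux excursion) ≈ 0.115

Under noisy-OR, P(scram | causes) = 1 − (1−0.06)·∏(1−qᵢ) over the active causes.
Sum P(scram|·) weighted by the priors over both values of stuck control-rod sensor:
  P(scram | genuine neutron-flux excursion) = 0.90318·0.89 + 0.947911·0.11
        = 0.803830 + 0.104270 = 0.908100
The terms with stuck control-rod sensor present sum to 0.104270, so
  P(stuck control-rod sensor | scram, genuine neutron-flux excursion) = 0.104270 / 0.908100 ≈ 0.115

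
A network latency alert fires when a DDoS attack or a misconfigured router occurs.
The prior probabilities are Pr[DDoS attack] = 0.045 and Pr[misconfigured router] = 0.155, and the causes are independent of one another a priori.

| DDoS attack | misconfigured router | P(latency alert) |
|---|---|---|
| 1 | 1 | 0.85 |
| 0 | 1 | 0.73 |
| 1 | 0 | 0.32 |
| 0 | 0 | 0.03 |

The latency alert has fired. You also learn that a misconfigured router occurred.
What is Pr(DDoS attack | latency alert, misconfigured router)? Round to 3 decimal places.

Weight on DDoS attack=true, given the evidence: 0.85×0.045 = 0.038250
The normalizing constant is 0.73×0.955 + 0.85×0.045 = 0.735400
Posterior = 0.038250 / 0.735400 ≈ 0.052

Pr(DDoS attack | latency alert, misconfigured router) ≈ 0.052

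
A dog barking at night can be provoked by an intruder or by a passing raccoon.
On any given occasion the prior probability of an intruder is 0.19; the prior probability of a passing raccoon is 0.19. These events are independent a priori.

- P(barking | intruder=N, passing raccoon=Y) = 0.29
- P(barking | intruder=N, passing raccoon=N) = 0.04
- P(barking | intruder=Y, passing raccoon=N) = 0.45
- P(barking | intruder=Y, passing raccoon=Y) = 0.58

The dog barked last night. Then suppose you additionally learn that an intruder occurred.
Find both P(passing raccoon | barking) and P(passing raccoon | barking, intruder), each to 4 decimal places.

P(passing raccoon | barking) ≈ 0.4071; P(passing raccoon | barking, intruder) ≈ 0.2321

P(barking) = 0.04·0.81·0.81 + 0.29·0.81·0.19 + 0.45·0.19·0.81 + 0.58·0.19·0.19 = 0.026244 + 0.044631 + 0.069255 + 0.020938 = 0.161068
Of this, 0.065569 comes from 0.044631 + 0.020938 (the passing raccoon=true cases).
Hence the posterior is 0.065569/0.161068 ≈ 0.4071.

Now also conditioning on intruder=true:
P(barking | intruder) = 0.45×0.81 + 0.58×0.19 = 0.364500 + 0.110200 = 0.474700
Restricting to configurations with passing raccoon present: 0.58×0.19 = 0.110200.
P(passing raccoon | barking, intruder) = 0.110200 / 0.474700 ≈ 0.2321
This is intercausal reasoning (explaining away): once intruder accounts for the barking, passing raccoon becomes less likely.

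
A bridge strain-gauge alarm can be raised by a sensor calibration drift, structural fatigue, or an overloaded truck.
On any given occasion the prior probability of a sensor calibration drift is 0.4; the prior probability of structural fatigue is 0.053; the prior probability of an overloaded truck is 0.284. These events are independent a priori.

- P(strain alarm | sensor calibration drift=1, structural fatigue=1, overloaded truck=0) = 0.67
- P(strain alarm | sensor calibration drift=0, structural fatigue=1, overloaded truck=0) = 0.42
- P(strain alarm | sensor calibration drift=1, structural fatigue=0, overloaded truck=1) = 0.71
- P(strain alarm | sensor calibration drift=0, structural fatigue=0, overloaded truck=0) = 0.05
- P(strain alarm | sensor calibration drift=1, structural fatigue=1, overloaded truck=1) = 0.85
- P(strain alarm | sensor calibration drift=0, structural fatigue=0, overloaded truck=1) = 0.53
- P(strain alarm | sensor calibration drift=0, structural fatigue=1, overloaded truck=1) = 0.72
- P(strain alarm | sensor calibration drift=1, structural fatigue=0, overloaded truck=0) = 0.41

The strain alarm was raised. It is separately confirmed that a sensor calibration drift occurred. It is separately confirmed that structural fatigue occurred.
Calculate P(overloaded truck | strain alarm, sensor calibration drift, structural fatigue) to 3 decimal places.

P(overloaded truck | strain alarm, sensor calibration drift, structural fatigue) ≈ 0.335

Sum P(strain alarm|·) weighted by the priors over both values of overloaded truck:
  P(strain alarm | sensor calibration drift, structural fatigue) = 0.67×0.716 + 0.85×0.284
        = 0.479720 + 0.241400 = 0.721120
The terms with overloaded truck present sum to 0.241400, so
  P(overloaded truck | strain alarm, sensor calibration drift, structural fatigue) = 0.241400 / 0.721120 ≈ 0.335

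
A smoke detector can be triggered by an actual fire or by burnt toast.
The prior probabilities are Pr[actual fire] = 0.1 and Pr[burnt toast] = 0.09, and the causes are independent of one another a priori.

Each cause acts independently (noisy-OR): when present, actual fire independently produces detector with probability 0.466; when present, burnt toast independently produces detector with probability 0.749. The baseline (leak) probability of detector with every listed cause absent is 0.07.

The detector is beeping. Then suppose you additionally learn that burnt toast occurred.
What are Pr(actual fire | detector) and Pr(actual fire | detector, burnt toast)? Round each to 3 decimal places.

Under noisy-OR, P(detector | causes) = 1 − (1−0.07)·∏(1−qᵢ) over the active causes.
Numerator (weight on configurations with actual fire): 0.045808 + 0.007878 = 0.053686
Normalizer over all consistent configurations: 0.07×0.9×0.91 + 0.76657×0.9×0.09 + 0.50338×0.1×0.91 + 0.875348×0.1×0.09 = 0.173108
Posterior = 0.053686 / 0.173108 ≈ 0.310

With the extra evidence:
P(detector | burnt toast) = 0.76657·0.9 + 0.875348·0.1 = 0.689913 + 0.087535 = 0.777448
Restricting to configurations with actual fire present: 0.875348·0.1 = 0.087535.
So P(actual fire | detector, burnt toast) = 0.087535/0.777448 ≈ 0.113.

Pr(actual fire | detector) ≈ 0.310; Pr(actual fire | detector, burnt toast) ≈ 0.113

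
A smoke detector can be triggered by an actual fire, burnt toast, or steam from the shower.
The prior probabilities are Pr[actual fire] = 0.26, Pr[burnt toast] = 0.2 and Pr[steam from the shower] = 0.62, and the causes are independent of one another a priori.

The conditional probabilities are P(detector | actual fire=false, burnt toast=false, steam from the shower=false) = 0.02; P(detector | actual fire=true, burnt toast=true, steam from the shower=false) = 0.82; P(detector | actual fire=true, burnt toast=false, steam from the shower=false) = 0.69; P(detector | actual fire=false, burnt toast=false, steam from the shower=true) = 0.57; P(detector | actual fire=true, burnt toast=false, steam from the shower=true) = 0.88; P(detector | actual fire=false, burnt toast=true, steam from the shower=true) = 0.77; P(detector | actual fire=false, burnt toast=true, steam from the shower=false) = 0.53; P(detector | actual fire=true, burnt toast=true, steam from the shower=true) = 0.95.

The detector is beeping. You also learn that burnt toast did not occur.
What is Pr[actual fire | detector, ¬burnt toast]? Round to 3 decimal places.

P(detector | ¬burnt toast) = 0.02·0.74·0.38 + 0.57·0.74·0.62 + 0.69·0.26·0.38 + 0.88·0.26·0.62 = 0.005624 + 0.261516 + 0.068172 + 0.141856 = 0.477168
Restricting to configurations with actual fire present: 0.068172 + 0.141856 = 0.210028.
Hence the posterior is 0.210028/0.477168 ≈ 0.440.

Pr[actual fire | detector, ¬burnt toast] ≈ 0.440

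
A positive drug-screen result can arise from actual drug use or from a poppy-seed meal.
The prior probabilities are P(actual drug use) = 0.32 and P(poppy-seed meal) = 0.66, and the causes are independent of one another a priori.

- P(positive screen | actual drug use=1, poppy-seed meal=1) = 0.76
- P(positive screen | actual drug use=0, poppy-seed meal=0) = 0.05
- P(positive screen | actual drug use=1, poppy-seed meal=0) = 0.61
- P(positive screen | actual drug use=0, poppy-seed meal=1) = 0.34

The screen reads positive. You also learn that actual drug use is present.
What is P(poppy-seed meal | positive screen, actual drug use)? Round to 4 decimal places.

Sum P(positive screen|·) weighted by the priors over both values of poppy-seed meal:
  P(positive screen | actual drug use) = 0.61*0.34 + 0.76*0.66
        = 0.207400 + 0.501600 = 0.709000
The terms with poppy-seed meal present sum to 0.501600, so
  P(poppy-seed meal | positive screen, actual drug use) = 0.501600 / 0.709000 ≈ 0.7075

P(poppy-seed meal | positive screen, actual drug use) ≈ 0.7075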